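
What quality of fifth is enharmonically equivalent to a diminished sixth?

perfect

A diminished sixth spans 7 semitones.
A fifth spanning 7 semitones is perfect (the perfect fifth is 7).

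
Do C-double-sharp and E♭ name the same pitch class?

No

Two spellings are enharmonically equivalent only if they share a pitch class.
Here C## → 2, Eb → 3; 2 ≠ 3, so they are not.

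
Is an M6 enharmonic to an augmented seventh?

A major sixth spans 9 semitones; an augmented seventh spans 12.
The spans differ, so they are not enharmonic equivalents.

No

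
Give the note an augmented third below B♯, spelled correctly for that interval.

B down a major third is G, so the target letter is G.
From B#, an augmented third is 5 semitones down: G.

G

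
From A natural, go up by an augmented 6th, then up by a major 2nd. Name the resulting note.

G##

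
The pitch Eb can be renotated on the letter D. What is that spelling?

D#

Plain D sits 1 semitone below Eb, so on the letter D the same pitch needs a sharp: D#.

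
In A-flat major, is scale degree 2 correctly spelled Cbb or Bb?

Bb

Each scale degree takes a distinct letter name. Degree 2 of a scale on A must use the letter B.
Bb and Cbb are enharmonically the same pitch, but only Bb uses the letter B, so it is the correct spelling here.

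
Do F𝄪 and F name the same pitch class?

No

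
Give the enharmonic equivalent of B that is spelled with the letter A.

A##

Plain A sits 2 semitones below B, so on the letter A the same pitch needs a double sharp: A##.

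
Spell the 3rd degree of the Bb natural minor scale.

Degree 3 takes the letter 2 steps above B, which is D.
In natural minor, degree 3 sits 3 semitones above the tonic. Bb + 3 semitones is pitch class 1, spelled on D as Db.

Db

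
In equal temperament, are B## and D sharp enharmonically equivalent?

Two spellings are enharmonically equivalent only if they share a pitch class.
Here B## → 1, D# → 3; 1 ≠ 3, so they are not.

No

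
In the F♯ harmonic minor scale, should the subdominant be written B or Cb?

B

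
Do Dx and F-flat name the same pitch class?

Yes

D## is pitch class 4; Fb is pitch class 4.
All spellings map to pitch class 4, so they are enharmonically equivalent.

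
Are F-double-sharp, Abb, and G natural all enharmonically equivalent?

Yes

F## is pitch class 7; Abb is pitch class 7; G is pitch class 7.
All spellings map to pitch class 7, so they are enharmonically equivalent.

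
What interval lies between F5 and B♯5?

doubly augmented fourth

Counting letters F–G–A–B gives a fourth.
F→B# = 7 semitones, 2 wider than the perfect fourth (5), so doubly augmented.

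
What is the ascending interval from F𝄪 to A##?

major third

The letter names run F→A, a span of 2 letter steps, so the interval is some kind of third.
F## to A## is 4 semitones. A major third is 4, so 4 makes it major.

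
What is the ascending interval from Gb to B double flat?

minor third

The letter names run G→B, a span of 2 letter steps, so the interval is some kind of third.
Gb to Bbb is 3 semitones. A major third is 4, so 3 makes it minor.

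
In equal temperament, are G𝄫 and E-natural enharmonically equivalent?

Two spellings are enharmonically equivalent only if they share a pitch class.
Here Gbb → 5, E → 4; 4 ≠ 5, so they are not.

No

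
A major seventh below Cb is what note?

Dbb

C down a major seventh is Db, so the target letter is D.
From Cb, a major seventh is 11 semitones down: Dbb.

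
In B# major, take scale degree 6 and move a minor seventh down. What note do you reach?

A##

Scale degree 6 of B# major is G##.
A minor seventh (10 semitones) below G## lands on the letter A, giving A##.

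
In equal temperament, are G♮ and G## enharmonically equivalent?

Two spellings are enharmonically equivalent only if they share a pitch class.
Here G → 7, G## → 9; 7 ≠ 9, so they are not.

No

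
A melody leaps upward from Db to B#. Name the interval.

The letter names run D→B, a span of 5 letter steps, so the interval is some kind of sixth.
Db to B# is 11 semitones. A major sixth is 9, so 11 makes it doubly augmented.

doubly augmented sixth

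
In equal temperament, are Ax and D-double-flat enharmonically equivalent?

No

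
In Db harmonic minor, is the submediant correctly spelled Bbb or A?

Bbb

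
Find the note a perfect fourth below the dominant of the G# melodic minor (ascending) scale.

The dominant of G# melodic minor (ascending) is D#.
A perfect fourth (5 semitones) below D# lands on the letter A, giving A#.

A#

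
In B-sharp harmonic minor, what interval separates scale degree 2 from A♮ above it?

Scale degree 2 of B# harmonic minor is C##.
C## up to A: letters C→A make it a sixth; 7 semitones makes it diminished.

diminished sixth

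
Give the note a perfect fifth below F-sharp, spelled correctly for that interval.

B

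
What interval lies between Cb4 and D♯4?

The letter names run C→D, a span of 1 letter step, so the interval is some kind of second.
Cb to D# is 4 semitones. A major second is 2, so 4 makes it doubly augmented.

doubly augmented second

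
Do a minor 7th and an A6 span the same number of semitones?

A minor seventh spans 10 semitones; an augmented sixth spans 10.
They are enharmonically equivalent.

Yes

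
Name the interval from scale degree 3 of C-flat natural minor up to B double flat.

perfect fifth

Scale degree 3 of Cb natural minor is Ebb.
Ebb up to Bbb: letters E→B make it a fifth; 7 semitones makes it perfect.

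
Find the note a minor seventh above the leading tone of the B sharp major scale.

The leading tone of B# major is A##.
A minor seventh (10 semitones) above A## lands on the letter G, giving G##.

G##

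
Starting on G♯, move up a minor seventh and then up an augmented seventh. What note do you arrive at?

E##

A minor seventh up from G# is F# (letter F, 10 semitones up).
An augmented seventh up from F# is E## (letter E, 12 semitones up).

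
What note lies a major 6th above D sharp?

B#

D up a major sixth is B, so the target letter is B.
From D#, a major sixth is 9 semitones up: B#.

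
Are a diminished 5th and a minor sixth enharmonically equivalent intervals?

A diminished fifth spans 6 semitones; a minor sixth spans 8.
The spans differ, so they are not enharmonic equivalents.

No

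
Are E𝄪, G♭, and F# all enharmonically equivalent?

E## is pitch class 6; Gb is pitch class 6; F# is pitch class 6.
All spellings map to pitch class 6, so they are enharmonically equivalent.

Yes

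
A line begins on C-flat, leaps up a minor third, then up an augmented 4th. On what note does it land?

Ab

A minor third up from Cb is Ebb (letter E, 3 semitones up).
An augmented fourth up from Ebb is Ab (letter A, 6 semitones up).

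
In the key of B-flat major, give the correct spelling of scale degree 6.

Degree 6 takes the letter 5 steps above B, which is G.
In major, degree 6 sits 9 semitones above the tonic. Bb + 9 semitones is pitch class 7, spelled on G as G.

G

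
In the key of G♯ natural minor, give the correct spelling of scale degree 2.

A#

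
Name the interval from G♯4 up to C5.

Counting letters G–A–B–C gives a fourth.
G#→C = 4 semitones, 1 narrower than the perfect fourth (5), so diminished.

diminished fourth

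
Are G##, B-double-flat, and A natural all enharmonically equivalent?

Yes

G## is pitch class 9; Bbb is pitch class 9; A is pitch class 9.
All spellings map to pitch class 9, so they are enharmonically equivalent.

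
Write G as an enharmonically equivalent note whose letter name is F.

G is pitch class 7. The letter F alone is pitch class 5.
To reach pitch class 7 from F requires an offset of +2 semitones, i.e. double sharp: F##.

F##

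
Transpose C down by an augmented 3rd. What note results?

Abb

C down a major third is Ab, so the target letter is A.
From C, an augmented third is 5 semitones down: Abb.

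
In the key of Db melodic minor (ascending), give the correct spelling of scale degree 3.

Degree 3 takes the letter 2 steps above D, which is F.
In melodic minor (ascending), degree 3 sits 3 semitones above the tonic. Db + 3 semitones is pitch class 4, spelled on F as Fb.

Fb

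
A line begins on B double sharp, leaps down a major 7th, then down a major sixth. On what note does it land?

E#

A major seventh down from B## is C## (letter C, 11 semitones down).
A major sixth down from C## is E# (letter E, 9 semitones down).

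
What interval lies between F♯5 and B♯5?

augmented fourth

Counting letters F–G–A–B gives a fourth.
F#→B# = 6 semitones, 1 wider than the perfect fourth (5), so augmented.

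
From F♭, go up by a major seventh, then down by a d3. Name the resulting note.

C#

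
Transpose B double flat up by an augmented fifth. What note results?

F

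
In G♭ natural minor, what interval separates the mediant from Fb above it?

The mediant of Gb natural minor is Bbb.
Bbb up to Fb: letters B→F make it a fifth; 7 semitones makes it perfect.

perfect fifth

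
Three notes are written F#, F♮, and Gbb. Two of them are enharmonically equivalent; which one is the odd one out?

F#

In 12-tone equal temperament, enharmonic equivalents share a pitch class. F# is pitch class 6; F is pitch class 5; Gbb is pitch class 5.
F and Gbb share pitch class 5, while F# is pitch class 6.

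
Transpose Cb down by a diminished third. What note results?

A

C down a major third is Ab, so the target letter is A.
From Cb, a diminished third is 2 semitones down: A.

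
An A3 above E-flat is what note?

G#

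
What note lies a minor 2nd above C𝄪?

A second above C lands on the letter D.
A minor second spans 1 semitone, so C## moves to pitch class 3. On the letter D that is D#.

D#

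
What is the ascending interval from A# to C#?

minor third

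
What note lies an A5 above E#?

B##

E up a perfect fifth is B, so the target letter is B.
From E#, an augmented fifth is 8 semitones up: B##.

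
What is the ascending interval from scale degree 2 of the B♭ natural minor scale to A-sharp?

augmented sixth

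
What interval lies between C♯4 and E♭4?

diminished third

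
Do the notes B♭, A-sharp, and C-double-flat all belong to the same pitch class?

Yes

Bb = pitch class 10 and A# = pitch class 10 and Cbb = pitch class 10 — the same pitch class, so they are enharmonic equivalents.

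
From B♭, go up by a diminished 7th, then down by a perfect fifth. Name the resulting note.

A diminished seventh up from Bb is Abb (letter A, 9 semitones up).
A perfect fifth down from Abb is Dbb (letter D, 7 semitones down).

Dbb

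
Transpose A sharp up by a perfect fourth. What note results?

A fourth above A lands on the letter D.
A perfect fourth spans 5 semitones, so A# moves to pitch class 3. On the letter D that is D#.

D#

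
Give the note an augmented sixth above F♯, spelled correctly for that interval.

F up a major sixth is D, so the target letter is D.
From F#, an augmented sixth is 10 semitones up: D##.

D##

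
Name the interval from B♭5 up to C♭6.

minor second

Counting letters B–C gives a second.
Bb→Cb = 1 semitone, 1 narrower than the major second (2), so minor.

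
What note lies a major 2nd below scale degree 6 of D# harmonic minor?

Scale degree 6 of D# harmonic minor is B.
A major second (2 semitones) below B lands on the letter A, giving A.

A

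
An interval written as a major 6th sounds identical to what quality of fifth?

doubly augmented

A major sixth spans 9 semitones.
A fifth spanning 9 semitones is doubly augmented (the perfect fifth is 7).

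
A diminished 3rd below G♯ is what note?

E##

A third below G lands on the letter E.
A diminished third spans 2 semitones, so G# moves to pitch class 6. On the letter E that is E##.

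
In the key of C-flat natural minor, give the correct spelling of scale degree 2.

Degree 2 takes the letter 1 step above C, which is D.
In natural minor, degree 2 sits 2 semitones above the tonic. Cb + 2 semitones is pitch class 1, spelled on D as Db.

Db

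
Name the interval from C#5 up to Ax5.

augmented sixth

The letter names run C→A, a span of 5 letter steps, so the interval is some kind of sixth.
C# to A## is 10 semitones. A major sixth is 9, so 10 makes it augmented.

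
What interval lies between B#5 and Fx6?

The letter names run B→F, a span of 4 letter steps, so the interval is some kind of fifth.
B# to F## is 7 semitones. A perfect fifth is 7, so 7 makes it perfect.

perfect fifth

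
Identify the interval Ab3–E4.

augmented fifth

Counting letters A–B–C–D–E gives a fifth.
Ab→E = 8 semitones, 1 wider than the perfect fifth (7), so augmented.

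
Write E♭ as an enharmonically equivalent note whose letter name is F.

Plain F sits 2 semitones above Eb, so on the letter F the same pitch needs a double flat: Fbb.

Fbb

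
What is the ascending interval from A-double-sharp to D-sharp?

diminished fourth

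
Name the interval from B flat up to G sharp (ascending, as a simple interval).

Counting letters B–C–D–E–F–G gives a sixth.
Bb→G# = 10 semitones, 1 wider than the major sixth (9), so augmented.

augmented sixth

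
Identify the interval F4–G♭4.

minor second

The letter names run F→G, a span of 1 letter step, so the interval is some kind of second.
F to Gb is 1 semitone. A major second is 2, so 1 makes it minor.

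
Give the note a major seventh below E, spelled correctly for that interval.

F

A seventh below E lands on the letter F.
A major seventh spans 11 semitones, so E moves to pitch class 5. On the letter F that is F.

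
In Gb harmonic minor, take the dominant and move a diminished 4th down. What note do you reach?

The dominant of Gb harmonic minor is Db.
A diminished fourth (4 semitones) below Db lands on the letter A, giving A.

A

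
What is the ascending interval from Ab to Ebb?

diminished fifth

Counting letters A–B–C–D–E gives a fifth.
Ab→Ebb = 6 semitones, 1 narrower than the perfect fifth (7), so diminished.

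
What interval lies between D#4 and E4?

The letter names run D→E, a span of 1 letter step, so the interval is some kind of second.
D# to E is 1 semitone. A major second is 2, so 1 makes it minor.

minor second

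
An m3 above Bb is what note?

Db

A third above B lands on the letter D.
A minor third spans 3 semitones, so Bb moves to pitch class 1. On the letter D that is Db.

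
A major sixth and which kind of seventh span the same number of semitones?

diminished

A major sixth spans 9 semitones.
A seventh spanning 9 semitones is diminished (the major seventh is 11).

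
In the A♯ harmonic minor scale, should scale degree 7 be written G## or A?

G##

Each scale degree takes a distinct letter name. Degree 7 of a scale on A must use the letter G.
G## and A are enharmonically the same pitch, but only G## uses the letter G, so it is the correct spelling here.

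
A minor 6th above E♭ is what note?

Cb

E up a major sixth is C#, so the target letter is C.
From Eb, a minor sixth is 8 semitones up: Cb.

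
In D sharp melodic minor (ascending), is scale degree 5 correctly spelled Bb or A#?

Each scale degree takes a distinct letter name. Degree 5 of a scale on D must use the letter A.
A# and Bb are enharmonically the same pitch, but only A# uses the letter A, so it is the correct spelling here.

A#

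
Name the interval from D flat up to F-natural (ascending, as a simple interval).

Counting letters D–E–F gives a third.
Db→F = 4 semitones, exactly the major third.

major third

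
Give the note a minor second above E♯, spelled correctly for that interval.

A second above E lands on the letter F.
A minor second spans 1 semitone, so E# moves to pitch class 6. On the letter F that is F#.

F#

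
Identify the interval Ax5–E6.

doubly diminished fifth

Counting letters A–B–C–D–E gives a fifth.
A##→E = 5 semitones, 2 narrower than the perfect fifth (7), so doubly diminished.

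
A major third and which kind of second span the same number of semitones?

doubly augmented

A major third spans 4 semitones.
A second spanning 4 semitones is doubly augmented (the major second is 2).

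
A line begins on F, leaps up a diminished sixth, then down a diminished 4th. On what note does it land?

A diminished sixth up from F is Dbb (letter D, 7 semitones up).
A diminished fourth down from Dbb is Ab (letter A, 4 semitones down).

Ab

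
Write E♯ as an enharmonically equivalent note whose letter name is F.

E# is pitch class 5. The letter F alone is pitch class 5.
Pitch class 5 on F needs no accidental: F.

F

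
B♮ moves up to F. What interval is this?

The letter names run B→F, a span of 4 letter steps, so the interval is some kind of fifth.
B to F is 6 semitones. A perfect fifth is 7, so 6 makes it diminished.

diminished fifth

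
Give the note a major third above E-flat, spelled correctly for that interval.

A third above E lands on the letter G.
A major third spans 4 semitones, so Eb moves to pitch class 7. On the letter G that is G.

G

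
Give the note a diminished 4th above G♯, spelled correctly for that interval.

C

A fourth above G lands on the letter C.
A diminished fourth spans 4 semitones, so G# moves to pitch class 0. On the letter C that is C.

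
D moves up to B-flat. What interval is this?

The letter names run D→B, a span of 5 letter steps, so the interval is some kind of sixth.
D to Bb is 8 semitones. A major sixth is 9, so 8 makes it minor.

minor sixth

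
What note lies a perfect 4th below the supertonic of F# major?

D#

The supertonic of F# major is G#.
A perfect fourth (5 semitones) below G# lands on the letter D, giving D#.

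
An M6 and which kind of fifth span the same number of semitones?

doubly augmented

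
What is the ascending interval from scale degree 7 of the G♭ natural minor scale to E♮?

augmented seventh

Scale degree 7 of Gb natural minor is Fb.
Fb up to E: letters F→E make it a seventh; 12 semitones makes it augmented.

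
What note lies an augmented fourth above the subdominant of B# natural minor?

A##

The subdominant of B# natural minor is E#.
An augmented fourth (6 semitones) above E# lands on the letter A, giving A##.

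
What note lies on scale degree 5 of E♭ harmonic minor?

Bb

The Eb harmonic minor scale runs Eb F Gb Ab Bb Cb D.
Degree 5 is Bb.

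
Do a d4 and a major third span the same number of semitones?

A diminished fourth spans 4 semitones; a major third spans 4.
They are enharmonically equivalent.

Yes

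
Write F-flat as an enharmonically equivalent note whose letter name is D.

D##

Plain D sits 2 semitones below Fb, so on the letter D the same pitch needs a double sharp: D##.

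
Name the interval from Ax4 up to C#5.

The letter names run A→C, a span of 2 letter steps, so the interval is some kind of third.
A## to C# is 2 semitones. A major third is 4, so 2 makes it diminished.

diminished third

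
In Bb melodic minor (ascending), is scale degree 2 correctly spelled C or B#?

Each scale degree takes a distinct letter name. Degree 2 of a scale on B must use the letter C.
C and B# are enharmonically the same pitch, but only C uses the letter C, so it is the correct spelling here.

C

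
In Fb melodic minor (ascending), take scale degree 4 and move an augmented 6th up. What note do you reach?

Scale degree 4 of Fb melodic minor (ascending) is Bbb.
An augmented sixth (10 semitones) above Bbb lands on the letter G, giving G.

G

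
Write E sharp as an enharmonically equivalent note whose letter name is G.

Plain G sits 2 semitones above E#, so on the letter G the same pitch needs a double flat: Gbb.

Gbb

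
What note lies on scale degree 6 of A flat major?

The Ab major scale runs Ab Bb C Db Eb F G.
Degree 6 is F.

F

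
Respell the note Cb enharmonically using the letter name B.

B

Plain B sits at the same pitch as Cb, so on the letter B the same pitch needs a natural: B.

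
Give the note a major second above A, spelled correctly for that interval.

B

A up a major second is B, so the target letter is B.
From A, a major second is 2 semitones up: B.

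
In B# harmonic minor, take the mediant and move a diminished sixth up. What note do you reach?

The mediant of B# harmonic minor is D#.
A diminished sixth (7 semitones) above D# lands on the letter B, giving Bb.

Bb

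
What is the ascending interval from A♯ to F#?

minor sixth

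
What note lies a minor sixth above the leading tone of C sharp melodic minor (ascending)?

The leading tone of C# melodic minor (ascending) is B#.
A minor sixth (8 semitones) above B# lands on the letter G, giving G#.

G#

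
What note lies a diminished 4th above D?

D up a perfect fourth is G, so the target letter is G.
From D, a diminished fourth is 4 semitones up: Gb.

Gb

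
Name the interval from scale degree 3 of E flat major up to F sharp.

major seventh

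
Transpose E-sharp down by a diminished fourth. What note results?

E down a perfect fourth is B, so the target letter is B.
From E#, a diminished fourth is 4 semitones down: B##.

B##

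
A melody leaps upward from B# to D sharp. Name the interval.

minor third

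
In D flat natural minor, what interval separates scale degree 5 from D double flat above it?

diminished fourth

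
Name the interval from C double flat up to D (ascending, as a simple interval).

doubly augmented second

The letter names run C→D, a span of 1 letter step, so the interval is some kind of second.
Cbb to D is 4 semitones. A major second is 2, so 4 makes it doubly augmented.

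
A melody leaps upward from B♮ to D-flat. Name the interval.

diminished third

Counting letters B–C–D gives a third.
B→Db = 2 semitones, 2 narrower than the major third (4), so diminished.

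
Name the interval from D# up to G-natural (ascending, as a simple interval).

Counting letters D–E–F–G gives a fourth.
D#→G = 4 semitones, 1 narrower than the perfect fourth (5), so diminished.

diminished fourth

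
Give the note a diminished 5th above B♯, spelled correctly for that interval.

F#

B up a perfect fifth is F#, so the target letter is F.
From B#, a diminished fifth is 6 semitones up: F#.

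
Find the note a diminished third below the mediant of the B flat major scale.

The mediant of Bb major is D.
A diminished third (2 semitones) below D lands on the letter B, giving B#.

B#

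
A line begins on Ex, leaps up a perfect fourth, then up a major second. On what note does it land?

B##

A perfect fourth up from E## is A## (letter A, 5 semitones up).
A major second up from A## is B## (letter B, 2 semitones up).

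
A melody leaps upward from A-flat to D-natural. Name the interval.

augmented fourth

The letter names run A→D, a span of 3 letter steps, so the interval is some kind of fourth.
Ab to D is 6 semitones. A perfect fourth is 5, so 6 makes it augmented.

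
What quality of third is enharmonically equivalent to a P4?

A perfect fourth spans 5 semitones.
A third spanning 5 semitones is augmented (the major third is 4).

augmented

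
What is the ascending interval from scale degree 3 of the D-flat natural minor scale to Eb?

major seventh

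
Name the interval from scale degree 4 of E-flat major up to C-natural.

Scale degree 4 of Eb major is Ab.
Ab up to C: letters A→C make it a third; 4 semitones makes it major.

major third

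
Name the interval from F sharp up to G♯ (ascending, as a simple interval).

major second

Counting letters F–G gives a second.
F#→G# = 2 semitones, exactly the major second.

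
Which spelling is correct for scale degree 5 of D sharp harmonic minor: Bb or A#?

A#

Each scale degree takes a distinct letter name. Degree 5 of a scale on D must use the letter A.
A# and Bb are enharmonically the same pitch, but only A# uses the letter A, so it is the correct spelling here.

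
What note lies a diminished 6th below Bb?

D#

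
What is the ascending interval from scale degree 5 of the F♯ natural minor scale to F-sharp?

Scale degree 5 of F# natural minor is C#.
C# up to F#: letters C→F make it a fourth; 5 semitones makes it perfect.

perfect fourth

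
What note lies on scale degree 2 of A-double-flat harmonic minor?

Bbb

The Abb harmonic minor scale runs Abb Bbb Cbb Dbb Ebb Fbb Gb.
Degree 2 is Bbb.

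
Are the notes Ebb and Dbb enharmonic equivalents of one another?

Two spellings are enharmonically equivalent only if they share a pitch class.
Here Ebb → 2, Dbb → 0; 0 ≠ 2, so they are not.

No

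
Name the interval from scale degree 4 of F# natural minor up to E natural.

perfect fourth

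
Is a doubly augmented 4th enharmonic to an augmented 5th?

A doubly augmented fourth spans 7 semitones; an augmented fifth spans 8.
The spans differ, so they are not enharmonic equivalents.

No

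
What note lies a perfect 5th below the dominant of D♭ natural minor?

The dominant of Db natural minor is Ab.
A perfect fifth (7 semitones) below Ab lands on the letter D, giving Db.

Db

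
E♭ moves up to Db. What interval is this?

Counting letters E–F–G–A–B–C–D gives a seventh.
Eb→Db = 10 semitones, 1 narrower than the major seventh (11), so minor.

minor seventh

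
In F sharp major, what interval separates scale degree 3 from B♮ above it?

Scale degree 3 of F# major is A#.
A# up to B: letters A→B make it a second; 1 semitone makes it minor.

minor second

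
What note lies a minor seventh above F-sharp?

E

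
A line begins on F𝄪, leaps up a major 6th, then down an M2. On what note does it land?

A major sixth up from F## is D## (letter D, 9 semitones up).
A major second down from D## is C## (letter C, 2 semitones down).

C##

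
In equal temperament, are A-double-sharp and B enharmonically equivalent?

A## is pitch class 11; B is pitch class 11.
All spellings map to pitch class 11, so they are enharmonically equivalent.

Yes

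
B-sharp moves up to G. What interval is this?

diminished sixth

The letter names run B→G, a span of 5 letter steps, so the interval is some kind of sixth.
B# to G is 7 semitones. A major sixth is 9, so 7 makes it diminished.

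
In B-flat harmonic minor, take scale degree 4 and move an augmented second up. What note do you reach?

Scale degree 4 of Bb harmonic minor is Eb.
An augmented second (3 semitones) above Eb lands on the letter F, giving F#.

F#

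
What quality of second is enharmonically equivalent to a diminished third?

major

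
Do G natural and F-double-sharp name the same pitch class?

Yes

G is pitch class 7; F## is pitch class 7.
All spellings map to pitch class 7, so they are enharmonically equivalent.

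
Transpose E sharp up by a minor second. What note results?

A second above E lands on the letter F.
A minor second spans 1 semitone, so E# moves to pitch class 6. On the letter F that is F#.

F#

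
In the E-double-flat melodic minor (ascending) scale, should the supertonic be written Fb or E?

Each scale degree takes a distinct letter name. Degree 2 of a scale on E must use the letter F.
Fb and E are enharmonically the same pitch, but only Fb uses the letter F, so it is the correct spelling here.

Fb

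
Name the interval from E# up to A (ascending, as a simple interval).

diminished fourth

The letter names run E→A, a span of 3 letter steps, so the interval is some kind of fourth.
E# to A is 4 semitones. A perfect fourth is 5, so 4 makes it diminished.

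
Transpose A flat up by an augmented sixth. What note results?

F#

A sixth above A lands on the letter F.
An augmented sixth spans 10 semitones, so Ab moves to pitch class 6. On the letter F that is F#.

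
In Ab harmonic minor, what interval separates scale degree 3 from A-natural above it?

augmented sixth

Scale degree 3 of Ab harmonic minor is Cb.
Cb up to A: letters C→A make it a sixth; 10 semitones makes it augmented.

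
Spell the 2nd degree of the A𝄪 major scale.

B##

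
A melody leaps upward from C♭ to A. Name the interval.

Counting letters C–D–E–F–G–A gives a sixth.
Cb→A = 10 semitones, 1 wider than the major sixth (9), so augmented.

augmented sixth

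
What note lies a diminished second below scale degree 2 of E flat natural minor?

Scale degree 2 of Eb natural minor is F.
A diminished second (0 semitones) below F lands on the letter E, giving E#.

E#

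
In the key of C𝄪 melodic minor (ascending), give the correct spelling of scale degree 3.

Degree 3 takes the letter 2 steps above C, which is E.
In melodic minor (ascending), degree 3 sits 3 semitones above the tonic. C## + 3 semitones is pitch class 5, spelled on E as E#.

E#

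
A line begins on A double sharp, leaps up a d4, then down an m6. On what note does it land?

A diminished fourth up from A## is D# (letter D, 4 semitones up).
A minor sixth down from D# is F## (letter F, 8 semitones down).

F##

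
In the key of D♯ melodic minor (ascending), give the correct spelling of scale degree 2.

The D# melodic minor (ascending) scale runs D# E# F# G# A# B# C##.
Degree 2 is E#.

E#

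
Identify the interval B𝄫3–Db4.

major third

The letter names run B→D, a span of 2 letter steps, so the interval is some kind of third.
Bbb to Db is 4 semitones. A major third is 4, so 4 makes it major.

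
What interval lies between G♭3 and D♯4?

doubly augmented fifth

Counting letters G–A–B–C–D gives a fifth.
Gb→D# = 9 semitones, 2 wider than the perfect fifth (7), so doubly augmented.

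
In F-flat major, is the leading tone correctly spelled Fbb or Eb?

Eb

Each scale degree takes a distinct letter name. Degree 7 of a scale on F must use the letter E.
Eb and Fbb are enharmonically the same pitch, but only Eb uses the letter E, so it is the correct spelling here.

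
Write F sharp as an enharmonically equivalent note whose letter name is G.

F# is pitch class 6. The letter G alone is pitch class 7.
To reach pitch class 6 from G requires an offset of -1 semitone, i.e. flat: Gb.

Gb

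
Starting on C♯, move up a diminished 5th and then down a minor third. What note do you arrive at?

E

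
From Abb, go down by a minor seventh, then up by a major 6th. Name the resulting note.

Gb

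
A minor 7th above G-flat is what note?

Fb

G up a major seventh is F#, so the target letter is F.
From Gb, a minor seventh is 10 semitones up: Fb.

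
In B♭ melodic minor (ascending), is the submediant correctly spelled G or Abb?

Each scale degree takes a distinct letter name. Degree 6 of a scale on B must use the letter G.
G and Abb are enharmonically the same pitch, but only G uses the letter G, so it is the correct spelling here.

G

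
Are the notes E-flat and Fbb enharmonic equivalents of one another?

Yes

Eb is pitch class 3; Fbb is pitch class 3.
All spellings map to pitch class 3, so they are enharmonically equivalent.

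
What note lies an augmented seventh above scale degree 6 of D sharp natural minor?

Scale degree 6 of D# natural minor is B.
An augmented seventh (12 semitones) above B lands on the letter A, giving A##.

A##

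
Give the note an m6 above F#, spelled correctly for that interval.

D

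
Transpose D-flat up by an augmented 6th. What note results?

B

A sixth above D lands on the letter B.
An augmented sixth spans 10 semitones, so Db moves to pitch class 11. On the letter B that is B.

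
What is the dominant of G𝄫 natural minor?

Dbb

Degree 5 takes the letter 4 steps above G, which is D.
In natural minor, degree 5 sits 7 semitones above the tonic. Gbb + 7 semitones is pitch class 0, spelled on D as Dbb.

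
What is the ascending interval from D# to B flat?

Counting letters D–E–F–G–A–B gives a sixth.
D#→Bb = 7 semitones, 2 narrower than the major sixth (9), so diminished.

diminished sixth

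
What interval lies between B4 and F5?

diminished fifth

The letter names run B→F, a span of 4 letter steps, so the interval is some kind of fifth.
B to F is 6 semitones. A perfect fifth is 7, so 6 makes it diminished.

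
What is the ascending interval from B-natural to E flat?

diminished fourth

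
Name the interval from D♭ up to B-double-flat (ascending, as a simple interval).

minor sixth

The letter names run D→B, a span of 5 letter steps, so the interval is some kind of sixth.
Db to Bbb is 8 semitones. A major sixth is 9, so 8 makes it minor.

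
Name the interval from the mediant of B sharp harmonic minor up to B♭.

The mediant of B# harmonic minor is D#.
D# up to Bb: letters D→B make it a sixth; 7 semitones makes it diminished.

diminished sixth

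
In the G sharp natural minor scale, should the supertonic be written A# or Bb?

Each scale degree takes a distinct letter name. Degree 2 of a scale on G must use the letter A.
A# and Bb are enharmonically the same pitch, but only A# uses the letter A, so it is the correct spelling here.

A#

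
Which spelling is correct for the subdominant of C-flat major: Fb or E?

Fb

Each scale degree takes a distinct letter name. Degree 4 of a scale on C must use the letter F.
Fb and E are enharmonically the same pitch, but only Fb uses the letter F, so it is the correct spelling here.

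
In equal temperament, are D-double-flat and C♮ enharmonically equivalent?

Dbb = pitch class 0 and C = pitch class 0 — the same pitch class, so they are enharmonic equivalents.

Yes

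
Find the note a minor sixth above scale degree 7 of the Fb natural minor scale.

Cbb

Scale degree 7 of Fb natural minor is Ebb.
A minor sixth (8 semitones) above Ebb lands on the letter C, giving Cbb.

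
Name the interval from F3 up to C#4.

augmented fifth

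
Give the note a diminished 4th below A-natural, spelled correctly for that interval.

A down a perfect fourth is E, so the target letter is E.
From A, a diminished fourth is 4 semitones down: E#.

E#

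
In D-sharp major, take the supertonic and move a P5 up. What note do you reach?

The supertonic of D# major is E#.
A perfect fifth (7 semitones) above E# lands on the letter B, giving B#.

B#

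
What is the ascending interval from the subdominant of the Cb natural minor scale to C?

augmented fifth

The subdominant of Cb natural minor is Fb.
Fb up to C: letters F→C make it a fifth; 8 semitones makes it augmented.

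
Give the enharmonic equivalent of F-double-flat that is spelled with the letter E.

Eb

Fbb is pitch class 3. The letter E alone is pitch class 4.
To reach pitch class 3 from E requires an offset of -1 semitone, i.e. flat: Eb.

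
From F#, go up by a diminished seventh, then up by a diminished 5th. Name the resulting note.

A diminished seventh up from F# is Eb (letter E, 9 semitones up).
A diminished fifth up from Eb is Bbb (letter B, 6 semitones up).

Bbb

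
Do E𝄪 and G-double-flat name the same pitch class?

No

Two spellings are enharmonically equivalent only if they share a pitch class.
Here E## → 6, Gbb → 5; 5 ≠ 6, so they are not.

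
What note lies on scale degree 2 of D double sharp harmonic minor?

E##

Degree 2 takes the letter 1 step above D, which is E.
In harmonic minor, degree 2 sits 2 semitones above the tonic. D## + 2 semitones is pitch class 6, spelled on E as E##.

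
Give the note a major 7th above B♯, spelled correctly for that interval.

A seventh above B lands on the letter A.
A major seventh spans 11 semitones, so B# moves to pitch class 11. On the letter A that is A##.

A##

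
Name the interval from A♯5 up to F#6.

The letter names run A→F, a span of 5 letter steps, so the interval is some kind of sixth.
A# to F# is 8 semitones. A major sixth is 9, so 8 makes it minor.

minor sixth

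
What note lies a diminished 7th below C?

A seventh below C lands on the letter D.
A diminished seventh spans 9 semitones, so C moves to pitch class 3. On the letter D that is D#.

D#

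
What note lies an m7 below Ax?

A seventh below A lands on the letter B.
A minor seventh spans 10 semitones, so A## moves to pitch class 1. On the letter B that is B##.

B##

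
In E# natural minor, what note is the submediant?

C#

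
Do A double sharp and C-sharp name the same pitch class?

No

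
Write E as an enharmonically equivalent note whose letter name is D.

Plain D sits 2 semitones below E, so on the letter D the same pitch needs a double sharp: D##.

D##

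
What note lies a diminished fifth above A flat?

A up a perfect fifth is E, so the target letter is E.
From Ab, a diminished fifth is 6 semitones up: Ebb.

Ebb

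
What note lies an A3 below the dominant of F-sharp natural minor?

Ab

The dominant of F# natural minor is C#.
An augmented third (5 semitones) below C# lands on the letter A, giving Ab.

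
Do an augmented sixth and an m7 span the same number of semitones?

Yes

An augmented sixth spans 10 semitones; a minor seventh spans 10.
They are enharmonically equivalent.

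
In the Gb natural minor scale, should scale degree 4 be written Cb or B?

Cb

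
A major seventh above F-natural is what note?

E

F up a major seventh is E, so the target letter is E.
From F, a major seventh is 11 semitones up: E.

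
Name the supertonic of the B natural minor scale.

C#

Degree 2 takes the letter 1 step above B, which is C.
In natural minor, degree 2 sits 2 semitones above the tonic. B + 2 semitones is pitch class 1, spelled on C as C#.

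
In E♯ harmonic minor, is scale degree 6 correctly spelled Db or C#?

C#

Each scale degree takes a distinct letter name. Degree 6 of a scale on E must use the letter C.
C# and Db are enharmonically the same pitch, but only C# uses the letter C, so it is the correct spelling here.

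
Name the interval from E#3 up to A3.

Counting letters E–F–G–A gives a fourth.
E#→A = 4 semitones, 1 narrower than the perfect fourth (5), so diminished.

diminished fourth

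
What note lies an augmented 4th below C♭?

A fourth below C lands on the letter G.
An augmented fourth spans 6 semitones, so Cb moves to pitch class 5. On the letter G that is Gbb.

Gbb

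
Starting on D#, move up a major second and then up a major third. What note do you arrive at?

A major second up from D# is E# (letter E, 2 semitones up).
A major third up from E# is G## (letter G, 4 semitones up).

G##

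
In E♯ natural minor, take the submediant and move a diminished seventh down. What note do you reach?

The submediant of E# natural minor is C#.
A diminished seventh (9 semitones) below C# lands on the letter D, giving D##.

D##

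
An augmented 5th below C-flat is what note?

Fbb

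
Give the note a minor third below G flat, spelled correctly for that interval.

Eb

G down a major third is Eb, so the target letter is E.
From Gb, a minor third is 3 semitones down: Eb.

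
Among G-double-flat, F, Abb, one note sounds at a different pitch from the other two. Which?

In 12-tone equal temperament, enharmonic equivalents share a pitch class. Gbb is pitch class 5; F is pitch class 5; Abb is pitch class 7.
Gbb and F share pitch class 5, while Abb is pitch class 7.

Abb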